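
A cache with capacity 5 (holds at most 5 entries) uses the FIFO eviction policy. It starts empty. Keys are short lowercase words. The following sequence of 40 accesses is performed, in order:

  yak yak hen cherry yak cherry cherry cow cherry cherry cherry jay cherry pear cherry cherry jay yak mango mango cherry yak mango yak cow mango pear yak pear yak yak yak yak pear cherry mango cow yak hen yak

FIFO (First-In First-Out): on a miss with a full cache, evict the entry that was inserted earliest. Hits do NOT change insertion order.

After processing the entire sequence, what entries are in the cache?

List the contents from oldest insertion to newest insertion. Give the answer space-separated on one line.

Answer: yak mango cherry cow hen

Derivation:
FIFO simulation (capacity=5):
  1. access yak: MISS. Cache (old->new): [yak]
  2. access yak: HIT. Cache (old->new): [yak]
  3. access hen: MISS. Cache (old->new): [yak hen]
  4. access cherry: MISS. Cache (old->new): [yak hen cherry]
  5. access yak: HIT. Cache (old->new): [yak hen cherry]
  6. access cherry: HIT. Cache (old->new): [yak hen cherry]
  7. access cherry: HIT. Cache (old->new): [yak hen cherry]
  8. access cow: MISS. Cache (old->new): [yak hen cherry cow]
  9. access cherry: HIT. Cache (old->new): [yak hen cherry cow]
  10. access cherry: HIT. Cache (old->new): [yak hen cherry cow]
  11. access cherry: HIT. Cache (old->new): [yak hen cherry cow]
  12. access jay: MISS. Cache (old->new): [yak hen cherry cow jay]
  13. access cherry: HIT. Cache (old->new): [yak hen cherry cow jay]
  14. access pear: MISS, evict yak. Cache (old->new): [hen cherry cow jay pear]
  15. access cherry: HIT. Cache (old->new): [hen cherry cow jay pear]
  16. access cherry: HIT. Cache (old->new): [hen cherry cow jay pear]
  17. access jay: HIT. Cache (old->new): [hen cherry cow jay pear]
  18. access yak: MISS, evict hen. Cache (old->new): [cherry cow jay pear yak]
  19. access mango: MISS, evict cherry. Cache (old->new): [cow jay pear yak mango]
  20. access mango: HIT. Cache (old->new): [cow jay pear yak mango]
  21. access cherry: MISS, evict cow. Cache (old->new): [jay pear yak mango cherry]
  22. access yak: HIT. Cache (old->new): [jay pear yak mango cherry]
  23. access mango: HIT. Cache (old->new): [jay pear yak mango cherry]
  24. access yak: HIT. Cache (old->new): [jay pear yak mango cherry]
  25. access cow: MISS, evict jay. Cache (old->new): [pear yak mango cherry cow]
  26. access mango: HIT. Cache (old->new): [pear yak mango cherry cow]
  27. access pear: HIT. Cache (old->new): [pear yak mango cherry cow]
  28. access yak: HIT. Cache (old->new): [pear yak mango cherry cow]
  29. access pear: HIT. Cache (old->new): [pear yak mango cherry cow]
  30. access yak: HIT. Cache (old->new): [pear yak mango cherry cow]
  31. access yak: HIT. Cache (old->new): [pear yak mango cherry cow]
  32. access yak: HIT. Cache (old->new): [pear yak mango cherry cow]
  33. access yak: HIT. Cache (old->new): [pear yak mango cherry cow]
  34. access pear: HIT. Cache (old->new): [pear yak mango cherry cow]
  35. access cherry: HIT. Cache (old->new): [pear yak mango cherry cow]
  36. access mango: HIT. Cache (old->new): [pear yak mango cherry cow]
  37. access cow: HIT. Cache (old->new): [pear yak mango cherry cow]
  38. access yak: HIT. Cache (old->new): [pear yak mango cherry cow]
  39. access hen: MISS, evict pear. Cache (old->new): [yak mango cherry cow hen]
  40. access yak: HIT. Cache (old->new): [yak mango cherry cow hen]
Total: 29 hits, 11 misses, 6 evictions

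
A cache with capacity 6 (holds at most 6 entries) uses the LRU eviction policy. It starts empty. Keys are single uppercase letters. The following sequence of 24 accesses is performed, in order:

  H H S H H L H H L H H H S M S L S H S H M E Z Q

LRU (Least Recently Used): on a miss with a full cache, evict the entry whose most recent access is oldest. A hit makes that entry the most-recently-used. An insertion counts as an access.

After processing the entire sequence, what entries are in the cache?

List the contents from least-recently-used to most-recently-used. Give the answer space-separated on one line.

LRU simulation (capacity=6):
  1. access H: MISS. Cache (LRU->MRU): [H]
  2. access H: HIT. Cache (LRU->MRU): [H]
  3. access S: MISS. Cache (LRU->MRU): [H S]
  4. access H: HIT. Cache (LRU->MRU): [S H]
  5. access H: HIT. Cache (LRU->MRU): [S H]
  6. access L: MISS. Cache (LRU->MRU): [S H L]
  7. access H: HIT. Cache (LRU->MRU): [S L H]
  8. access H: HIT. Cache (LRU->MRU): [S L H]
  9. access L: HIT. Cache (LRU->MRU): [S H L]
  10. access H: HIT. Cache (LRU->MRU): [S L H]
  11. access H: HIT. Cache (LRU->MRU): [S L H]
  12. access H: HIT. Cache (LRU->MRU): [S L H]
  13. access S: HIT. Cache (LRU->MRU): [L H S]
  14. access M: MISS. Cache (LRU->MRU): [L H S M]
  15. access S: HIT. Cache (LRU->MRU): [L H M S]
  16. access L: HIT. Cache (LRU->MRU): [H M S L]
  17. access S: HIT. Cache (LRU->MRU): [H M L S]
  18. access H: HIT. Cache (LRU->MRU): [M L S H]
  19. access S: HIT. Cache (LRU->MRU): [M L H S]
  20. access H: HIT. Cache (LRU->MRU): [M L S H]
  21. access M: HIT. Cache (LRU->MRU): [L S H M]
  22. access E: MISS. Cache (LRU->MRU): [L S H M E]
  23. access Z: MISS. Cache (LRU->MRU): [L S H M E Z]
  24. access Q: MISS, evict L. Cache (LRU->MRU): [S H M E Z Q]
Total: 17 hits, 7 misses, 1 evictions

Answer: S H M E Z Q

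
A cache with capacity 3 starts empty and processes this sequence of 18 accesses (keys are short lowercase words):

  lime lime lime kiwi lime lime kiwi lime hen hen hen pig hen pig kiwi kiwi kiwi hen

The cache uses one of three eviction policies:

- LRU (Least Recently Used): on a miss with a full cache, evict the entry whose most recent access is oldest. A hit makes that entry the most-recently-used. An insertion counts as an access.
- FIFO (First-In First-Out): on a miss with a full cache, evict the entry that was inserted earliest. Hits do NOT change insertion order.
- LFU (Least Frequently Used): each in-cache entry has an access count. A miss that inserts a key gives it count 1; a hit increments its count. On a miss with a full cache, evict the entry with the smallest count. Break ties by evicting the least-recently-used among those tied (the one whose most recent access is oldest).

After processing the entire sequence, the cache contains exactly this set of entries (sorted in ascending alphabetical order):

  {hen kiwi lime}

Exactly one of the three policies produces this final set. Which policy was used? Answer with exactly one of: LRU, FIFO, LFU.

Simulating under each policy and comparing final sets:
  LRU: final set = {hen kiwi pig} -> differs
  FIFO: final set = {hen kiwi pig} -> differs
  LFU: final set = {hen kiwi lime} -> MATCHES target
Only LFU produces the target set.

Answer: LFU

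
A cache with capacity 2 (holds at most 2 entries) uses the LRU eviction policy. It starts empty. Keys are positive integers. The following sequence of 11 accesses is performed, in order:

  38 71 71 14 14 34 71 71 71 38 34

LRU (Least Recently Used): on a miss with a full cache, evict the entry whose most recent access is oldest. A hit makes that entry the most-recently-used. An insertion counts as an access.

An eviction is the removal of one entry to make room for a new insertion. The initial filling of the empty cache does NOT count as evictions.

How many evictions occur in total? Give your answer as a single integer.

LRU simulation (capacity=2):
  1. access 38: MISS. Cache (LRU->MRU): [38]
  2. access 71: MISS. Cache (LRU->MRU): [38 71]
  3. access 71: HIT. Cache (LRU->MRU): [38 71]
  4. access 14: MISS, evict 38. Cache (LRU->MRU): [71 14]
  5. access 14: HIT. Cache (LRU->MRU): [71 14]
  6. access 34: MISS, evict 71. Cache (LRU->MRU): [14 34]
  7. access 71: MISS, evict 14. Cache (LRU->MRU): [34 71]
  8. access 71: HIT. Cache (LRU->MRU): [34 71]
  9. access 71: HIT. Cache (LRU->MRU): [34 71]
  10. access 38: MISS, evict 34. Cache (LRU->MRU): [71 38]
  11. access 34: MISS, evict 71. Cache (LRU->MRU): [38 34]
Total: 4 hits, 7 misses, 5 evictions

Answer: 5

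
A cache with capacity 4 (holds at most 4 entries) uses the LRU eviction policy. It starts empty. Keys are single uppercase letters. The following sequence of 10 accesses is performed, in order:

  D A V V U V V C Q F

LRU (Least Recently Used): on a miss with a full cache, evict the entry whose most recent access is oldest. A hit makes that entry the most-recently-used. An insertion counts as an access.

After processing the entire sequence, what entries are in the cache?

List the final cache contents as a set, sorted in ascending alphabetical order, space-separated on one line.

LRU simulation (capacity=4):
  1. access D: MISS. Cache (LRU->MRU): [D]
  2. access A: MISS. Cache (LRU->MRU): [D A]
  3. access V: MISS. Cache (LRU->MRU): [D A V]
  4. access V: HIT. Cache (LRU->MRU): [D A V]
  5. access U: MISS. Cache (LRU->MRU): [D A V U]
  6. access V: HIT. Cache (LRU->MRU): [D A U V]
  7. access V: HIT. Cache (LRU->MRU): [D A U V]
  8. access C: MISS, evict D. Cache (LRU->MRU): [A U V C]
  9. access Q: MISS, evict A. Cache (LRU->MRU): [U V C Q]
  10. access F: MISS, evict U. Cache (LRU->MRU): [V C Q F]
Total: 3 hits, 7 misses, 3 evictions

Answer: C F Q V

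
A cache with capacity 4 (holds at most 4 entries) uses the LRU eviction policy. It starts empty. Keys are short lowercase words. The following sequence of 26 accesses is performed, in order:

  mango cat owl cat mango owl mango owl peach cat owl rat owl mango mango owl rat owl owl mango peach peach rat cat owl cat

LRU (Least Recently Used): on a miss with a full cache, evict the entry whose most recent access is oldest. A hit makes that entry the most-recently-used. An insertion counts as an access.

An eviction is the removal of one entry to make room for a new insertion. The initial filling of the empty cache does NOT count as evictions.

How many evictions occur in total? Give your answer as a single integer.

LRU simulation (capacity=4):
  1. access mango: MISS. Cache (LRU->MRU): [mango]
  2. access cat: MISS. Cache (LRU->MRU): [mango cat]
  3. access owl: MISS. Cache (LRU->MRU): [mango cat owl]
  4. access cat: HIT. Cache (LRU->MRU): [mango owl cat]
  5. access mango: HIT. Cache (LRU->MRU): [owl cat mango]
  6. access owl: HIT. Cache (LRU->MRU): [cat mango owl]
  7. access mango: HIT. Cache (LRU->MRU): [cat owl mango]
  8. access owl: HIT. Cache (LRU->MRU): [cat mango owl]
  9. access peach: MISS. Cache (LRU->MRU): [cat mango owl peach]
  10. access cat: HIT. Cache (LRU->MRU): [mango owl peach cat]
  11. access owl: HIT. Cache (LRU->MRU): [mango peach cat owl]
  12. access rat: MISS, evict mango. Cache (LRU->MRU): [peach cat owl rat]
  13. access owl: HIT. Cache (LRU->MRU): [peach cat rat owl]
  14. access mango: MISS, evict peach. Cache (LRU->MRU): [cat rat owl mango]
  15. access mango: HIT. Cache (LRU->MRU): [cat rat owl mango]
  16. access owl: HIT. Cache (LRU->MRU): [cat rat mango owl]
  17. access rat: HIT. Cache (LRU->MRU): [cat mango owl rat]
  18. access owl: HIT. Cache (LRU->MRU): [cat mango rat owl]
  19. access owl: HIT. Cache (LRU->MRU): [cat mango rat owl]
  20. access mango: HIT. Cache (LRU->MRU): [cat rat owl mango]
  21. access peach: MISS, evict cat. Cache (LRU->MRU): [rat owl mango peach]
  22. access peach: HIT. Cache (LRU->MRU): [rat owl mango peach]
  23. access rat: HIT. Cache (LRU->MRU): [owl mango peach rat]
  24. access cat: MISS, evict owl. Cache (LRU->MRU): [mango peach rat cat]
  25. access owl: MISS, evict mango. Cache (LRU->MRU): [peach rat cat owl]
  26. access cat: HIT. Cache (LRU->MRU): [peach rat owl cat]
Total: 17 hits, 9 misses, 5 evictions

Answer: 5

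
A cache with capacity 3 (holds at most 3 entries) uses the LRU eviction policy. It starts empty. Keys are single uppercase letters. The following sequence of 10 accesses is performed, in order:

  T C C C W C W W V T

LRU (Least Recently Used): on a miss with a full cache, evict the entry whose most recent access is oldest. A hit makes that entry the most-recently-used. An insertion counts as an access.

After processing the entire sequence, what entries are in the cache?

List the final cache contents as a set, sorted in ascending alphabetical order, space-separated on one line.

Answer: T V W

Derivation:
LRU simulation (capacity=3):
  1. access T: MISS. Cache (LRU->MRU): [T]
  2. access C: MISS. Cache (LRU->MRU): [T C]
  3. access C: HIT. Cache (LRU->MRU): [T C]
  4. access C: HIT. Cache (LRU->MRU): [T C]
  5. access W: MISS. Cache (LRU->MRU): [T C W]
  6. access C: HIT. Cache (LRU->MRU): [T W C]
  7. access W: HIT. Cache (LRU->MRU): [T C W]
  8. access W: HIT. Cache (LRU->MRU): [T C W]
  9. access V: MISS, evict T. Cache (LRU->MRU): [C W V]
  10. access T: MISS, evict C. Cache (LRU->MRU): [W V T]
Total: 5 hits, 5 misses, 2 evictions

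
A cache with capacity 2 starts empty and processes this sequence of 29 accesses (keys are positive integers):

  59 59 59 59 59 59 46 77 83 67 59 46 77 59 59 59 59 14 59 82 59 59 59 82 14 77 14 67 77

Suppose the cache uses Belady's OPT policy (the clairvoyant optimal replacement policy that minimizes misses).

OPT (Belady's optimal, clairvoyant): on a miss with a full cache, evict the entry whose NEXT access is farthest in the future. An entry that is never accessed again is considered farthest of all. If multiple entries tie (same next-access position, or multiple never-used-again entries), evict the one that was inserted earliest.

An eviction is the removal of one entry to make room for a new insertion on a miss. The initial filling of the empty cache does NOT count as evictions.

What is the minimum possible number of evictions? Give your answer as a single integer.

Answer: 10

Derivation:
OPT (Belady) simulation (capacity=2):
  1. access 59: MISS. Cache: [59]
  2. access 59: HIT. Next use of 59: step 3. Cache: [59]
  3. access 59: HIT. Next use of 59: step 4. Cache: [59]
  4. access 59: HIT. Next use of 59: step 5. Cache: [59]
  5. access 59: HIT. Next use of 59: step 6. Cache: [59]
  6. access 59: HIT. Next use of 59: step 11. Cache: [59]
  7. access 46: MISS. Cache: [59 46]
  8. access 77: MISS, evict 46 (next use: step 12). Cache: [59 77]
  9. access 83: MISS, evict 77 (next use: step 13). Cache: [59 83]
  10. access 67: MISS, evict 83 (next use: never). Cache: [59 67]
  11. access 59: HIT. Next use of 59: step 14. Cache: [59 67]
  12. access 46: MISS, evict 67 (next use: step 28). Cache: [59 46]
  13. access 77: MISS, evict 46 (next use: never). Cache: [59 77]
  14. access 59: HIT. Next use of 59: step 15. Cache: [59 77]
  15. access 59: HIT. Next use of 59: step 16. Cache: [59 77]
  16. access 59: HIT. Next use of 59: step 17. Cache: [59 77]
  17. access 59: HIT. Next use of 59: step 19. Cache: [59 77]
  18. access 14: MISS, evict 77 (next use: step 26). Cache: [59 14]
  19. access 59: HIT. Next use of 59: step 21. Cache: [59 14]
  20. access 82: MISS, evict 14 (next use: step 25). Cache: [59 82]
  21. access 59: HIT. Next use of 59: step 22. Cache: [59 82]
  22. access 59: HIT. Next use of 59: step 23. Cache: [59 82]
  23. access 59: HIT. Next use of 59: never. Cache: [59 82]
  24. access 82: HIT. Next use of 82: never. Cache: [59 82]
  25. access 14: MISS, evict 59 (next use: never). Cache: [82 14]
  26. access 77: MISS, evict 82 (next use: never). Cache: [14 77]
  27. access 14: HIT. Next use of 14: never. Cache: [14 77]
  28. access 67: MISS, evict 14 (next use: never). Cache: [77 67]
  29. access 77: HIT. Next use of 77: never. Cache: [77 67]
Total: 17 hits, 12 misses, 10 evictions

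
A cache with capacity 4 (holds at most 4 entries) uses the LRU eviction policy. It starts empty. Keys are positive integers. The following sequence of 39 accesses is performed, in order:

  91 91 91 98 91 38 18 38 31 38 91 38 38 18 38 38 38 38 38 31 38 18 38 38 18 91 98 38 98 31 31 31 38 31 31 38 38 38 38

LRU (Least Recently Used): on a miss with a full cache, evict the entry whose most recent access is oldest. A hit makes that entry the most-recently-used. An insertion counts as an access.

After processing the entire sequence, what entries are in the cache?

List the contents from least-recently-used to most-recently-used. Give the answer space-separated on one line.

Answer: 91 98 31 38

Derivation:
LRU simulation (capacity=4):
  1. access 91: MISS. Cache (LRU->MRU): [91]
  2. access 91: HIT. Cache (LRU->MRU): [91]
  3. access 91: HIT. Cache (LRU->MRU): [91]
  4. access 98: MISS. Cache (LRU->MRU): [91 98]
  5. access 91: HIT. Cache (LRU->MRU): [98 91]
  6. access 38: MISS. Cache (LRU->MRU): [98 91 38]
  7. access 18: MISS. Cache (LRU->MRU): [98 91 38 18]
  8. access 38: HIT. Cache (LRU->MRU): [98 91 18 38]
  9. access 31: MISS, evict 98. Cache (LRU->MRU): [91 18 38 31]
  10. access 38: HIT. Cache (LRU->MRU): [91 18 31 38]
  11. access 91: HIT. Cache (LRU->MRU): [18 31 38 91]
  12. access 38: HIT. Cache (LRU->MRU): [18 31 91 38]
  13. access 38: HIT. Cache (LRU->MRU): [18 31 91 38]
  14. access 18: HIT. Cache (LRU->MRU): [31 91 38 18]
  15. access 38: HIT. Cache (LRU->MRU): [31 91 18 38]
  16. access 38: HIT. Cache (LRU->MRU): [31 91 18 38]
  17. access 38: HIT. Cache (LRU->MRU): [31 91 18 38]
  18. access 38: HIT. Cache (LRU->MRU): [31 91 18 38]
  19. access 38: HIT. Cache (LRU->MRU): [31 91 18 38]
  20. access 31: HIT. Cache (LRU->MRU): [91 18 38 31]
  21. access 38: HIT. Cache (LRU->MRU): [91 18 31 38]
  22. access 18: HIT. Cache (LRU->MRU): [91 31 38 18]
  23. access 38: HIT. Cache (LRU->MRU): [91 31 18 38]
  24. access 38: HIT. Cache (LRU->MRU): [91 31 18 38]
  25. access 18: HIT. Cache (LRU->MRU): [91 31 38 18]
  26. access 91: HIT. Cache (LRU->MRU): [31 38 18 91]
  27. access 98: MISS, evict 31. Cache (LRU->MRU): [38 18 91 98]
  28. access 38: HIT. Cache (LRU->MRU): [18 91 98 38]
  29. access 98: HIT. Cache (LRU->MRU): [18 91 38 98]
  30. access 31: MISS, evict 18. Cache (LRU->MRU): [91 38 98 31]
  31. access 31: HIT. Cache (LRU->MRU): [91 38 98 31]
  32. access 31: HIT. Cache (LRU->MRU): [91 38 98 31]
  33. access 38: HIT. Cache (LRU->MRU): [91 98 31 38]
  34. access 31: HIT. Cache (LRU->MRU): [91 98 38 31]
  35. access 31: HIT. Cache (LRU->MRU): [91 98 38 31]
  36. access 38: HIT. Cache (LRU->MRU): [91 98 31 38]
  37. access 38: HIT. Cache (LRU->MRU): [91 98 31 38]
  38. access 38: HIT. Cache (LRU->MRU): [91 98 31 38]
  39. access 38: HIT. Cache (LRU->MRU): [91 98 31 38]
Total: 32 hits, 7 misses, 3 evictions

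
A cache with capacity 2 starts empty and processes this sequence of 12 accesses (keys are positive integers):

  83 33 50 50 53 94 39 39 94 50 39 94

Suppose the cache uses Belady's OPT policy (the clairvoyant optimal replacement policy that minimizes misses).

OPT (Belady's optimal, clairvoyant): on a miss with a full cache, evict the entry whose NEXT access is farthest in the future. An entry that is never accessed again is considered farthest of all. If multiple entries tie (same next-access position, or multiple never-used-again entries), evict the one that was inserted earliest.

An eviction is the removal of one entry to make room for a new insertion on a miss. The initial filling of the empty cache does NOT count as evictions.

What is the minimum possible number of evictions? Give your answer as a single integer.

Answer: 6

Derivation:
OPT (Belady) simulation (capacity=2):
  1. access 83: MISS. Cache: [83]
  2. access 33: MISS. Cache: [83 33]
  3. access 50: MISS, evict 83 (next use: never). Cache: [33 50]
  4. access 50: HIT. Next use of 50: step 10. Cache: [33 50]
  5. access 53: MISS, evict 33 (next use: never). Cache: [50 53]
  6. access 94: MISS, evict 53 (next use: never). Cache: [50 94]
  7. access 39: MISS, evict 50 (next use: step 10). Cache: [94 39]
  8. access 39: HIT. Next use of 39: step 11. Cache: [94 39]
  9. access 94: HIT. Next use of 94: step 12. Cache: [94 39]
  10. access 50: MISS, evict 94 (next use: step 12). Cache: [39 50]
  11. access 39: HIT. Next use of 39: never. Cache: [39 50]
  12. access 94: MISS, evict 39 (next use: never). Cache: [50 94]
Total: 4 hits, 8 misses, 6 evictions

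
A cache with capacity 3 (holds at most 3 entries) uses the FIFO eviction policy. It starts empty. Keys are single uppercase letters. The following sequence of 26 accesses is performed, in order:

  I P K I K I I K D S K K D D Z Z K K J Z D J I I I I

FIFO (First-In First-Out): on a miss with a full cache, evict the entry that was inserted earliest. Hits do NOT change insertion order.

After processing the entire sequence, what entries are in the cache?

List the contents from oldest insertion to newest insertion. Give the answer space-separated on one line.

Answer: J D I

Derivation:
FIFO simulation (capacity=3):
  1. access I: MISS. Cache (old->new): [I]
  2. access P: MISS. Cache (old->new): [I P]
  3. access K: MISS. Cache (old->new): [I P K]
  4. access I: HIT. Cache (old->new): [I P K]
  5. access K: HIT. Cache (old->new): [I P K]
  6. access I: HIT. Cache (old->new): [I P K]
  7. access I: HIT. Cache (old->new): [I P K]
  8. access K: HIT. Cache (old->new): [I P K]
  9. access D: MISS, evict I. Cache (old->new): [P K D]
  10. access S: MISS, evict P. Cache (old->new): [K D S]
  11. access K: HIT. Cache (old->new): [K D S]
  12. access K: HIT. Cache (old->new): [K D S]
  13. access D: HIT. Cache (old->new): [K D S]
  14. access D: HIT. Cache (old->new): [K D S]
  15. access Z: MISS, evict K. Cache (old->new): [D S Z]
  16. access Z: HIT. Cache (old->new): [D S Z]
  17. access K: MISS, evict D. Cache (old->new): [S Z K]
  18. access K: HIT. Cache (old->new): [S Z K]
  19. access J: MISS, evict S. Cache (old->new): [Z K J]
  20. access Z: HIT. Cache (old->new): [Z K J]
  21. access D: MISS, evict Z. Cache (old->new): [K J D]
  22. access J: HIT. Cache (old->new): [K J D]
  23. access I: MISS, evict K. Cache (old->new): [J D I]
  24. access I: HIT. Cache (old->new): [J D I]
  25. access I: HIT. Cache (old->new): [J D I]
  26. access I: HIT. Cache (old->new): [J D I]
Total: 16 hits, 10 misses, 7 evictions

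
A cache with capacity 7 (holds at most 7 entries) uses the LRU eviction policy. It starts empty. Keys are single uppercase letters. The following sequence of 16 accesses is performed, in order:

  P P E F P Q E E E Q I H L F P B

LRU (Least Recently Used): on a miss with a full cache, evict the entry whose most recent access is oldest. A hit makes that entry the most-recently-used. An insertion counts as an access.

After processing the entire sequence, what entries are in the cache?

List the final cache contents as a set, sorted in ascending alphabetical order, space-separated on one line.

Answer: B F H I L P Q

Derivation:
LRU simulation (capacity=7):
  1. access P: MISS. Cache (LRU->MRU): [P]
  2. access P: HIT. Cache (LRU->MRU): [P]
  3. access E: MISS. Cache (LRU->MRU): [P E]
  4. access F: MISS. Cache (LRU->MRU): [P E F]
  5. access P: HIT. Cache (LRU->MRU): [E F P]
  6. access Q: MISS. Cache (LRU->MRU): [E F P Q]
  7. access E: HIT. Cache (LRU->MRU): [F P Q E]
  8. access E: HIT. Cache (LRU->MRU): [F P Q E]
  9. access E: HIT. Cache (LRU->MRU): [F P Q E]
  10. access Q: HIT. Cache (LRU->MRU): [F P E Q]
  11. access I: MISS. Cache (LRU->MRU): [F P E Q I]
  12. access H: MISS. Cache (LRU->MRU): [F P E Q I H]
  13. access L: MISS. Cache (LRU->MRU): [F P E Q I H L]
  14. access F: HIT. Cache (LRU->MRU): [P E Q I H L F]
  15. access P: HIT. Cache (LRU->MRU): [E Q I H L F P]
  16. access B: MISS, evict E. Cache (LRU->MRU): [Q I H L F P B]
Total: 8 hits, 8 misses, 1 evictions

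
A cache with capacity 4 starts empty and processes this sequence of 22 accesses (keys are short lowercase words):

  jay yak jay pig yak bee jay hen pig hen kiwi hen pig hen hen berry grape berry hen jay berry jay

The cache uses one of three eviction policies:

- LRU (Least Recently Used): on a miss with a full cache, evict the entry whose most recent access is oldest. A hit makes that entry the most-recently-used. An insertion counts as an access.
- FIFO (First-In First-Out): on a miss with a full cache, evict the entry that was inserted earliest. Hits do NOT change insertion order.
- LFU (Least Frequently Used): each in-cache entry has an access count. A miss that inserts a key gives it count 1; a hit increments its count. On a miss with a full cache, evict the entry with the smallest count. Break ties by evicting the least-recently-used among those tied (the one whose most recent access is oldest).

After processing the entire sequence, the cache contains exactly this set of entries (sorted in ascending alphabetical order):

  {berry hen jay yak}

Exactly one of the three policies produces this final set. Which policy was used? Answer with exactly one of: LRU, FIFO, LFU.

Simulating under each policy and comparing final sets:
  LRU: final set = {berry grape hen jay} -> differs
  FIFO: final set = {berry grape jay kiwi} -> differs
  LFU: final set = {berry hen jay yak} -> MATCHES target
Only LFU produces the target set.

Answer: LFU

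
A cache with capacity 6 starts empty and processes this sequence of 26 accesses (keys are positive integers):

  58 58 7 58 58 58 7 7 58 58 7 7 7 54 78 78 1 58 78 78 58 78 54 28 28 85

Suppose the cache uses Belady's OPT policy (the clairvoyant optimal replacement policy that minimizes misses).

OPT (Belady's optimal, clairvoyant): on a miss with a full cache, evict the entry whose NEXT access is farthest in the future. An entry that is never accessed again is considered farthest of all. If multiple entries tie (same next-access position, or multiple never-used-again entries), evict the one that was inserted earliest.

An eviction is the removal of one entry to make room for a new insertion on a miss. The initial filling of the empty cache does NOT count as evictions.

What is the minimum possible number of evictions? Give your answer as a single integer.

Answer: 1

Derivation:
OPT (Belady) simulation (capacity=6):
  1. access 58: MISS. Cache: [58]
  2. access 58: HIT. Next use of 58: step 4. Cache: [58]
  3. access 7: MISS. Cache: [58 7]
  4. access 58: HIT. Next use of 58: step 5. Cache: [58 7]
  5. access 58: HIT. Next use of 58: step 6. Cache: [58 7]
  6. access 58: HIT. Next use of 58: step 9. Cache: [58 7]
  7. access 7: HIT. Next use of 7: step 8. Cache: [58 7]
  8. access 7: HIT. Next use of 7: step 11. Cache: [58 7]
  9. access 58: HIT. Next use of 58: step 10. Cache: [58 7]
  10. access 58: HIT. Next use of 58: step 18. Cache: [58 7]
  11. access 7: HIT. Next use of 7: step 12. Cache: [58 7]
  12. access 7: HIT. Next use of 7: step 13. Cache: [58 7]
  13. access 7: HIT. Next use of 7: never. Cache: [58 7]
  14. access 54: MISS. Cache: [58 7 54]
  15. access 78: MISS. Cache: [58 7 54 78]
  16. access 78: HIT. Next use of 78: step 19. Cache: [58 7 54 78]
  17. access 1: MISS. Cache: [58 7 54 78 1]
  18. access 58: HIT. Next use of 58: step 21. Cache: [58 7 54 78 1]
  19. access 78: HIT. Next use of 78: step 20. Cache: [58 7 54 78 1]
  20. access 78: HIT. Next use of 78: step 22. Cache: [58 7 54 78 1]
  21. access 58: HIT. Next use of 58: never. Cache: [58 7 54 78 1]
  22. access 78: HIT. Next use of 78: never. Cache: [58 7 54 78 1]
  23. access 54: HIT. Next use of 54: never. Cache: [58 7 54 78 1]
  24. access 28: MISS. Cache: [58 7 54 78 1 28]
  25. access 28: HIT. Next use of 28: never. Cache: [58 7 54 78 1 28]
  26. access 85: MISS, evict 58 (next use: never). Cache: [7 54 78 1 28 85]
Total: 19 hits, 7 misses, 1 evictions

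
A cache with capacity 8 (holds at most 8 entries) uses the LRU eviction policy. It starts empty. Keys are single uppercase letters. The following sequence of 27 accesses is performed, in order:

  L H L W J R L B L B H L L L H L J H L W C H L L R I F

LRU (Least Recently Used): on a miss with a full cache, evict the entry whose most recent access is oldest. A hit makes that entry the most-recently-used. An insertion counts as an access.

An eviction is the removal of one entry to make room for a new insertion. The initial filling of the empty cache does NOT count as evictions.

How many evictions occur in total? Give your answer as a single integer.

LRU simulation (capacity=8):
  1. access L: MISS. Cache (LRU->MRU): [L]
  2. access H: MISS. Cache (LRU->MRU): [L H]
  3. access L: HIT. Cache (LRU->MRU): [H L]
  4. access W: MISS. Cache (LRU->MRU): [H L W]
  5. access J: MISS. Cache (LRU->MRU): [H L W J]
  6. access R: MISS. Cache (LRU->MRU): [H L W J R]
  7. access L: HIT. Cache (LRU->MRU): [H W J R L]
  8. access B: MISS. Cache (LRU->MRU): [H W J R L B]
  9. access L: HIT. Cache (LRU->MRU): [H W J R B L]
  10. access B: HIT. Cache (LRU->MRU): [H W J R L B]
  11. access H: HIT. Cache (LRU->MRU): [W J R L B H]
  12. access L: HIT. Cache (LRU->MRU): [W J R B H L]
  13. access L: HIT. Cache (LRU->MRU): [W J R B H L]
  14. access L: HIT. Cache (LRU->MRU): [W J R B H L]
  15. access H: HIT. Cache (LRU->MRU): [W J R B L H]
  16. access L: HIT. Cache (LRU->MRU): [W J R B H L]
  17. access J: HIT. Cache (LRU->MRU): [W R B H L J]
  18. access H: HIT. Cache (LRU->MRU): [W R B L J H]
  19. access L: HIT. Cache (LRU->MRU): [W R B J H L]
  20. access W: HIT. Cache (LRU->MRU): [R B J H L W]
  21. access C: MISS. Cache (LRU->MRU): [R B J H L W C]
  22. access H: HIT. Cache (LRU->MRU): [R B J L W C H]
  23. access L: HIT. Cache (LRU->MRU): [R B J W C H L]
  24. access L: HIT. Cache (LRU->MRU): [R B J W C H L]
  25. access R: HIT. Cache (LRU->MRU): [B J W C H L R]
  26. access I: MISS. Cache (LRU->MRU): [B J W C H L R I]
  27. access F: MISS, evict B. Cache (LRU->MRU): [J W C H L R I F]
Total: 18 hits, 9 misses, 1 evictions

Answer: 1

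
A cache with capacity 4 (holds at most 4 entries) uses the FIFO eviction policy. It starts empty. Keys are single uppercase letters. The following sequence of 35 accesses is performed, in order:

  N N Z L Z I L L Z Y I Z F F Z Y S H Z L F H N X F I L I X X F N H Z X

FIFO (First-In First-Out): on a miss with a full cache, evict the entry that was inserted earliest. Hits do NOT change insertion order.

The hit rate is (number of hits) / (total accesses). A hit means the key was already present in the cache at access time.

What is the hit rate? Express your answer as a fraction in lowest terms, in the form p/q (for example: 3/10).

Answer: 3/7

Derivation:
FIFO simulation (capacity=4):
  1. access N: MISS. Cache (old->new): [N]
  2. access N: HIT. Cache (old->new): [N]
  3. access Z: MISS. Cache (old->new): [N Z]
  4. access L: MISS. Cache (old->new): [N Z L]
  5. access Z: HIT. Cache (old->new): [N Z L]
  6. access I: MISS. Cache (old->new): [N Z L I]
  7. access L: HIT. Cache (old->new): [N Z L I]
  8. access L: HIT. Cache (old->new): [N Z L I]
  9. access Z: HIT. Cache (old->new): [N Z L I]
  10. access Y: MISS, evict N. Cache (old->new): [Z L I Y]
  11. access I: HIT. Cache (old->new): [Z L I Y]
  12. access Z: HIT. Cache (old->new): [Z L I Y]
  13. access F: MISS, evict Z. Cache (old->new): [L I Y F]
  14. access F: HIT. Cache (old->new): [L I Y F]
  15. access Z: MISS, evict L. Cache (old->new): [I Y F Z]
  16. access Y: HIT. Cache (old->new): [I Y F Z]
  17. access S: MISS, evict I. Cache (old->new): [Y F Z S]
  18. access H: MISS, evict Y. Cache (old->new): [F Z S H]
  19. access Z: HIT. Cache (old->new): [F Z S H]
  20. access L: MISS, evict F. Cache (old->new): [Z S H L]
  21. access F: MISS, evict Z. Cache (old->new): [S H L F]
  22. access H: HIT. Cache (old->new): [S H L F]
  23. access N: MISS, evict S. Cache (old->new): [H L F N]
  24. access X: MISS, evict H. Cache (old->new): [L F N X]
  25. access F: HIT. Cache (old->new): [L F N X]
  26. access I: MISS, evict L. Cache (old->new): [F N X I]
  27. access L: MISS, evict F. Cache (old->new): [N X I L]
  28. access I: HIT. Cache (old->new): [N X I L]
  29. access X: HIT. Cache (old->new): [N X I L]
  30. access X: HIT. Cache (old->new): [N X I L]
  31. access F: MISS, evict N. Cache (old->new): [X I L F]
  32. access N: MISS, evict X. Cache (old->new): [I L F N]
  33. access H: MISS, evict I. Cache (old->new): [L F N H]
  34. access Z: MISS, evict L. Cache (old->new): [F N H Z]
  35. access X: MISS, evict F. Cache (old->new): [N H Z X]
Total: 15 hits, 20 misses, 16 evictions

Hit rate = 15/35 = 3/7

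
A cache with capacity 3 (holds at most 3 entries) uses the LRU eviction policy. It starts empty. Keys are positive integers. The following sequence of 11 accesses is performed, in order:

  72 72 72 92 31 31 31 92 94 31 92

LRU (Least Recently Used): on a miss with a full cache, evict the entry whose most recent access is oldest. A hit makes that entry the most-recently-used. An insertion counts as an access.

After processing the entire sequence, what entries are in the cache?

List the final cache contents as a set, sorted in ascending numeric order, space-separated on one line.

Answer: 31 92 94

Derivation:
LRU simulation (capacity=3):
  1. access 72: MISS. Cache (LRU->MRU): [72]
  2. access 72: HIT. Cache (LRU->MRU): [72]
  3. access 72: HIT. Cache (LRU->MRU): [72]
  4. access 92: MISS. Cache (LRU->MRU): [72 92]
  5. access 31: MISS. Cache (LRU->MRU): [72 92 31]
  6. access 31: HIT. Cache (LRU->MRU): [72 92 31]
  7. access 31: HIT. Cache (LRU->MRU): [72 92 31]
  8. access 92: HIT. Cache (LRU->MRU): [72 31 92]
  9. access 94: MISS, evict 72. Cache (LRU->MRU): [31 92 94]
  10. access 31: HIT. Cache (LRU->MRU): [92 94 31]
  11. access 92: HIT. Cache (LRU->MRU): [94 31 92]
Total: 7 hits, 4 misses, 1 evictions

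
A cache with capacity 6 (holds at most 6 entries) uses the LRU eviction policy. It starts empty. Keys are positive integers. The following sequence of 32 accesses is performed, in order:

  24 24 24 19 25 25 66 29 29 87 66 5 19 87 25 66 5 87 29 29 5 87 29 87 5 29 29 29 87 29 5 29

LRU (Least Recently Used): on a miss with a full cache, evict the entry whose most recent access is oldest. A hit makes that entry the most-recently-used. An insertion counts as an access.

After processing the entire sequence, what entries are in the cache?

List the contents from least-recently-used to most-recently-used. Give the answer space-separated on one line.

Answer: 19 25 66 87 5 29

Derivation:
LRU simulation (capacity=6):
  1. access 24: MISS. Cache (LRU->MRU): [24]
  2. access 24: HIT. Cache (LRU->MRU): [24]
  3. access 24: HIT. Cache (LRU->MRU): [24]
  4. access 19: MISS. Cache (LRU->MRU): [24 19]
  5. access 25: MISS. Cache (LRU->MRU): [24 19 25]
  6. access 25: HIT. Cache (LRU->MRU): [24 19 25]
  7. access 66: MISS. Cache (LRU->MRU): [24 19 25 66]
  8. access 29: MISS. Cache (LRU->MRU): [24 19 25 66 29]
  9. access 29: HIT. Cache (LRU->MRU): [24 19 25 66 29]
  10. access 87: MISS. Cache (LRU->MRU): [24 19 25 66 29 87]
  11. access 66: HIT. Cache (LRU->MRU): [24 19 25 29 87 66]
  12. access 5: MISS, evict 24. Cache (LRU->MRU): [19 25 29 87 66 5]
  13. access 19: HIT. Cache (LRU->MRU): [25 29 87 66 5 19]
  14. access 87: HIT. Cache (LRU->MRU): [25 29 66 5 19 87]
  15. access 25: HIT. Cache (LRU->MRU): [29 66 5 19 87 25]
  16. access 66: HIT. Cache (LRU->MRU): [29 5 19 87 25 66]
  17. access 5: HIT. Cache (LRU->MRU): [29 19 87 25 66 5]
  18. access 87: HIT. Cache (LRU->MRU): [29 19 25 66 5 87]
  19. access 29: HIT. Cache (LRU->MRU): [19 25 66 5 87 29]
  20. access 29: HIT. Cache (LRU->MRU): [19 25 66 5 87 29]
  21. access 5: HIT. Cache (LRU->MRU): [19 25 66 87 29 5]
  22. access 87: HIT. Cache (LRU->MRU): [19 25 66 29 5 87]
  23. access 29: HIT. Cache (LRU->MRU): [19 25 66 5 87 29]
  24. access 87: HIT. Cache (LRU->MRU): [19 25 66 5 29 87]
  25. access 5: HIT. Cache (LRU->MRU): [19 25 66 29 87 5]
  26. access 29: HIT. Cache (LRU->MRU): [19 25 66 87 5 29]
  27. access 29: HIT. Cache (LRU->MRU): [19 25 66 87 5 29]
  28. access 29: HIT. Cache (LRU->MRU): [19 25 66 87 5 29]
  29. access 87: HIT. Cache (LRU->MRU): [19 25 66 5 29 87]
  30. access 29: HIT. Cache (LRU->MRU): [19 25 66 5 87 29]
  31. access 5: HIT. Cache (LRU->MRU): [19 25 66 87 29 5]
  32. access 29: HIT. Cache (LRU->MRU): [19 25 66 87 5 29]
Total: 25 hits, 7 misses, 1 evictions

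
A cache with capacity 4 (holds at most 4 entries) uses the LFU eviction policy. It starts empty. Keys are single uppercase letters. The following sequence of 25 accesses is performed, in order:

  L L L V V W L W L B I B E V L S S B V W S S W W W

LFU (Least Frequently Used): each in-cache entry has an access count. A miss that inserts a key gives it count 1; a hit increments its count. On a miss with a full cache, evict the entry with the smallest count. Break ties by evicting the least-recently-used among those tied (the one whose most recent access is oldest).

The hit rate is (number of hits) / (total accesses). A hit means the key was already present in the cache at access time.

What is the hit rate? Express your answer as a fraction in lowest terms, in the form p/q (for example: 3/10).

LFU simulation (capacity=4):
  1. access L: MISS. Cache: [L(c=1)]
  2. access L: HIT, count now 2. Cache: [L(c=2)]
  3. access L: HIT, count now 3. Cache: [L(c=3)]
  4. access V: MISS. Cache: [V(c=1) L(c=3)]
  5. access V: HIT, count now 2. Cache: [V(c=2) L(c=3)]
  6. access W: MISS. Cache: [W(c=1) V(c=2) L(c=3)]
  7. access L: HIT, count now 4. Cache: [W(c=1) V(c=2) L(c=4)]
  8. access W: HIT, count now 2. Cache: [V(c=2) W(c=2) L(c=4)]
  9. access L: HIT, count now 5. Cache: [V(c=2) W(c=2) L(c=5)]
  10. access B: MISS. Cache: [B(c=1) V(c=2) W(c=2) L(c=5)]
  11. access I: MISS, evict B(c=1). Cache: [I(c=1) V(c=2) W(c=2) L(c=5)]
  12. access B: MISS, evict I(c=1). Cache: [B(c=1) V(c=2) W(c=2) L(c=5)]
  13. access E: MISS, evict B(c=1). Cache: [E(c=1) V(c=2) W(c=2) L(c=5)]
  14. access V: HIT, count now 3. Cache: [E(c=1) W(c=2) V(c=3) L(c=5)]
  15. access L: HIT, count now 6. Cache: [E(c=1) W(c=2) V(c=3) L(c=6)]
  16. access S: MISS, evict E(c=1). Cache: [S(c=1) W(c=2) V(c=3) L(c=6)]
  17. access S: HIT, count now 2. Cache: [W(c=2) S(c=2) V(c=3) L(c=6)]
  18. access B: MISS, evict W(c=2). Cache: [B(c=1) S(c=2) V(c=3) L(c=6)]
  19. access V: HIT, count now 4. Cache: [B(c=1) S(c=2) V(c=4) L(c=6)]
  20. access W: MISS, evict B(c=1). Cache: [W(c=1) S(c=2) V(c=4) L(c=6)]
  21. access S: HIT, count now 3. Cache: [W(c=1) S(c=3) V(c=4) L(c=6)]
  22. access S: HIT, count now 4. Cache: [W(c=1) V(c=4) S(c=4) L(c=6)]
  23. access W: HIT, count now 2. Cache: [W(c=2) V(c=4) S(c=4) L(c=6)]
  24. access W: HIT, count now 3. Cache: [W(c=3) V(c=4) S(c=4) L(c=6)]
  25. access W: HIT, count now 4. Cache: [V(c=4) S(c=4) W(c=4) L(c=6)]
Total: 15 hits, 10 misses, 6 evictions

Hit rate = 15/25 = 3/5

Answer: 3/5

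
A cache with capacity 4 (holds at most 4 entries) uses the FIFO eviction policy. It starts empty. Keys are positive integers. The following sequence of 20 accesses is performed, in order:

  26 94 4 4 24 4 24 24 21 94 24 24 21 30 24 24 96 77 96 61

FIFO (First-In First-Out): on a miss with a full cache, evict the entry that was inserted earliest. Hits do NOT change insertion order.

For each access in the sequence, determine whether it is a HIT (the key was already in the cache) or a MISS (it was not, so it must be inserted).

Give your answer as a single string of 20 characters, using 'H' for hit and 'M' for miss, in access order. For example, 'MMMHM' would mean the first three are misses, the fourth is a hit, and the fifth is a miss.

Answer: MMMHMHHHMHHHHMHHMMHM

Derivation:
FIFO simulation (capacity=4):
  1. access 26: MISS. Cache (old->new): [26]
  2. access 94: MISS. Cache (old->new): [26 94]
  3. access 4: MISS. Cache (old->new): [26 94 4]
  4. access 4: HIT. Cache (old->new): [26 94 4]
  5. access 24: MISS. Cache (old->new): [26 94 4 24]
  6. access 4: HIT. Cache (old->new): [26 94 4 24]
  7. access 24: HIT. Cache (old->new): [26 94 4 24]
  8. access 24: HIT. Cache (old->new): [26 94 4 24]
  9. access 21: MISS, evict 26. Cache (old->new): [94 4 24 21]
  10. access 94: HIT. Cache (old->new): [94 4 24 21]
  11. access 24: HIT. Cache (old->new): [94 4 24 21]
  12. access 24: HIT. Cache (old->new): [94 4 24 21]
  13. access 21: HIT. Cache (old->new): [94 4 24 21]
  14. access 30: MISS, evict 94. Cache (old->new): [4 24 21 30]
  15. access 24: HIT. Cache (old->new): [4 24 21 30]
  16. access 24: HIT. Cache (old->new): [4 24 21 30]
  17. access 96: MISS, evict 4. Cache (old->new): [24 21 30 96]
  18. access 77: MISS, evict 24. Cache (old->new): [21 30 96 77]
  19. access 96: HIT. Cache (old->new): [21 30 96 77]
  20. access 61: MISS, evict 21. Cache (old->new): [30 96 77 61]
Total: 11 hits, 9 misses, 5 evictions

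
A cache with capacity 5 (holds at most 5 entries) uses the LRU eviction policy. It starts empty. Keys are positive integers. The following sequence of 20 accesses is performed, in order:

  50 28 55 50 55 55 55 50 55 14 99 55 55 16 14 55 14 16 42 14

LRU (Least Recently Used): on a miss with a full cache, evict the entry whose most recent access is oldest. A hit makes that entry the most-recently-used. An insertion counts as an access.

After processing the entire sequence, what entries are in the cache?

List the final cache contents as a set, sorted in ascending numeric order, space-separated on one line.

Answer: 14 16 42 55 99

Derivation:
LRU simulation (capacity=5):
  1. access 50: MISS. Cache (LRU->MRU): [50]
  2. access 28: MISS. Cache (LRU->MRU): [50 28]
  3. access 55: MISS. Cache (LRU->MRU): [50 28 55]
  4. access 50: HIT. Cache (LRU->MRU): [28 55 50]
  5. access 55: HIT. Cache (LRU->MRU): [28 50 55]
  6. access 55: HIT. Cache (LRU->MRU): [28 50 55]
  7. access 55: HIT. Cache (LRU->MRU): [28 50 55]
  8. access 50: HIT. Cache (LRU->MRU): [28 55 50]
  9. access 55: HIT. Cache (LRU->MRU): [28 50 55]
  10. access 14: MISS. Cache (LRU->MRU): [28 50 55 14]
  11. access 99: MISS. Cache (LRU->MRU): [28 50 55 14 99]
  12. access 55: HIT. Cache (LRU->MRU): [28 50 14 99 55]
  13. access 55: HIT. Cache (LRU->MRU): [28 50 14 99 55]
  14. access 16: MISS, evict 28. Cache (LRU->MRU): [50 14 99 55 16]
  15. access 14: HIT. Cache (LRU->MRU): [50 99 55 16 14]
  16. access 55: HIT. Cache (LRU->MRU): [50 99 16 14 55]
  17. access 14: HIT. Cache (LRU->MRU): [50 99 16 55 14]
  18. access 16: HIT. Cache (LRU->MRU): [50 99 55 14 16]
  19. access 42: MISS, evict 50. Cache (LRU->MRU): [99 55 14 16 42]
  20. access 14: HIT. Cache (LRU->MRU): [99 55 16 42 14]
Total: 13 hits, 7 misses, 2 evictions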